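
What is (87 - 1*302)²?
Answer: 46225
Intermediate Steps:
(87 - 1*302)² = (87 - 302)² = (-215)² = 46225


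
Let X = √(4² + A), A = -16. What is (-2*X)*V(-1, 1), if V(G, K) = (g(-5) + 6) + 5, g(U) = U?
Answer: 0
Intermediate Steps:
V(G, K) = 6 (V(G, K) = (-5 + 6) + 5 = 1 + 5 = 6)
X = 0 (X = √(4² - 16) = √(16 - 16) = √0 = 0)
(-2*X)*V(-1, 1) = -2*0*6 = 0*6 = 0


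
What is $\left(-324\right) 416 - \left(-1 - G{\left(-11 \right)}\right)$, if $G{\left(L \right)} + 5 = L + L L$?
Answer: $-134678$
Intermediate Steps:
$G{\left(L \right)} = -5 + L + L^{2}$ ($G{\left(L \right)} = -5 + \left(L + L L\right) = -5 + \left(L + L^{2}\right) = -5 + L + L^{2}$)
$\left(-324\right) 416 - \left(-1 - G{\left(-11 \right)}\right) = \left(-324\right) 416 + \left(\left(146 - \left(16 - 121\right)\right) - 145\right) = -134784 + \left(\left(146 - -105\right) - 145\right) = -134784 + \left(\left(146 + 105\right) - 145\right) = -134784 + \left(251 - 145\right) = -134784 + 106 = -134678$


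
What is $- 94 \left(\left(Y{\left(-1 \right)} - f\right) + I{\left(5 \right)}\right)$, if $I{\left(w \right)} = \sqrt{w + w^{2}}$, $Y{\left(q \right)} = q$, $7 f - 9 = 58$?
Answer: $\frac{6956}{7} - 94 \sqrt{30} \approx 478.85$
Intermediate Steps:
$f = \frac{67}{7}$ ($f = \frac{9}{7} + \frac{1}{7} \cdot 58 = \frac{9}{7} + \frac{58}{7} = \frac{67}{7} \approx 9.5714$)
$- 94 \left(\left(Y{\left(-1 \right)} - f\right) + I{\left(5 \right)}\right) = - 94 \left(\left(-1 - \frac{67}{7}\right) + \sqrt{5 \left(1 + 5\right)}\right) = - 94 \left(\left(-1 - \frac{67}{7}\right) + \sqrt{5 \cdot 6}\right) = - 94 \left(- \frac{74}{7} + \sqrt{30}\right) = \frac{6956}{7} - 94 \sqrt{30}$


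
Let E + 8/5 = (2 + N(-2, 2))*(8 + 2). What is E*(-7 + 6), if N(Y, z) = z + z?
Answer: -292/5 ≈ -58.400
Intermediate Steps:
N(Y, z) = 2*z
E = 292/5 (E = -8/5 + (2 + 2*2)*(8 + 2) = -8/5 + (2 + 4)*10 = -8/5 + 6*10 = -8/5 + 60 = 292/5 ≈ 58.400)
E*(-7 + 6) = 292*(-7 + 6)/5 = (292/5)*(-1) = -292/5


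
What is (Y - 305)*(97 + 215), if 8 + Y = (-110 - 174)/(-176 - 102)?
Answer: -13529880/139 ≈ -97337.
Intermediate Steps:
Y = -970/139 (Y = -8 + (-110 - 174)/(-176 - 102) = -8 - 284/(-278) = -8 - 284*(-1/278) = -8 + 142/139 = -970/139 ≈ -6.9784)
(Y - 305)*(97 + 215) = (-970/139 - 305)*(97 + 215) = -43365/139*312 = -13529880/139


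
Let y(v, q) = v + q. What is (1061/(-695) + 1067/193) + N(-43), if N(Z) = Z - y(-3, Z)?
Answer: 939197/134135 ≈ 7.0019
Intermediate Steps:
y(v, q) = q + v
N(Z) = 3 (N(Z) = Z - (Z - 3) = Z - (-3 + Z) = Z + (3 - Z) = 3)
(1061/(-695) + 1067/193) + N(-43) = (1061/(-695) + 1067/193) + 3 = (1061*(-1/695) + 1067*(1/193)) + 3 = (-1061/695 + 1067/193) + 3 = 536792/134135 + 3 = 939197/134135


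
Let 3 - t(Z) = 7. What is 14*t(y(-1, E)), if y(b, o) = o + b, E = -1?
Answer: -56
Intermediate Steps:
y(b, o) = b + o
t(Z) = -4 (t(Z) = 3 - 1*7 = 3 - 7 = -4)
14*t(y(-1, E)) = 14*(-4) = -56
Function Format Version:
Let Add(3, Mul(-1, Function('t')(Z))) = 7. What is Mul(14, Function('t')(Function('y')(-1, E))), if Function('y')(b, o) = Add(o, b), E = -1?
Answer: -56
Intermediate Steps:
Function('y')(b, o) = Add(b, o)
Function('t')(Z) = -4 (Function('t')(Z) = Add(3, Mul(-1, 7)) = Add(3, -7) = -4)
Mul(14, Function('t')(Function('y')(-1, E))) = Mul(14, -4) = -56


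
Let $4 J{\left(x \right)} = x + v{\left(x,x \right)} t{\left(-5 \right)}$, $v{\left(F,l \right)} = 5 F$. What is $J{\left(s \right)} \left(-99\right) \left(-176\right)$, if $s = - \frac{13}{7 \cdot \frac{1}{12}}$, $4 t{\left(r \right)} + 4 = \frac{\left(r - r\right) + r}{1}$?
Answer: $\frac{6965244}{7} \approx 9.9504 \cdot 10^{5}$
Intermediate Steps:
$t{\left(r \right)} = -1 + \frac{r}{4}$ ($t{\left(r \right)} = -1 + \frac{\left(\left(r - r\right) + r\right) 1^{-1}}{4} = -1 + \frac{\left(0 + r\right) 1}{4} = -1 + \frac{r 1}{4} = -1 + \frac{r}{4}$)
$s = - \frac{156}{7}$ ($s = - \frac{13}{7 \cdot \frac{1}{12}} = - \frac{13}{\frac{7}{12}} = \left(-13\right) \frac{12}{7} = - \frac{156}{7} \approx -22.286$)
$J{\left(x \right)} = - \frac{41 x}{16}$ ($J{\left(x \right)} = \frac{x + 5 x \left(-1 + \frac{1}{4} \left(-5\right)\right)}{4} = \frac{x + 5 x \left(-1 - \frac{5}{4}\right)}{4} = \frac{x + 5 x \left(- \frac{9}{4}\right)}{4} = \frac{x - \frac{45 x}{4}}{4} = \frac{\left(- \frac{41}{4}\right) x}{4} = - \frac{41 x}{16}$)
$J{\left(s \right)} \left(-99\right) \left(-176\right) = \left(- \frac{41}{16}\right) \left(- \frac{156}{7}\right) \left(-99\right) \left(-176\right) = \frac{1599}{28} \left(-99\right) \left(-176\right) = \left(- \frac{158301}{28}\right) \left(-176\right) = \frac{6965244}{7}$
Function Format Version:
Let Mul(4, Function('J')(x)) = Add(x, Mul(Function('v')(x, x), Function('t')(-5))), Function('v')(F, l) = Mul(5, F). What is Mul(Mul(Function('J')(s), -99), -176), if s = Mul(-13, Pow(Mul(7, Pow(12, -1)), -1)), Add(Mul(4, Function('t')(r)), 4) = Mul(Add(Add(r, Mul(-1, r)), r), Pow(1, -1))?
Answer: Rational(6965244, 7) ≈ 9.9504e+5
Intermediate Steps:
Function('t')(r) = Add(-1, Mul(Rational(1, 4), r)) (Function('t')(r) = Add(-1, Mul(Rational(1, 4), Mul(Add(Add(r, Mul(-1, r)), r), Pow(1, -1)))) = Add(-1, Mul(Rational(1, 4), Mul(Add(0, r), 1))) = Add(-1, Mul(Rational(1, 4), Mul(r, 1))) = Add(-1, Mul(Rational(1, 4), r)))
s = Rational(-156, 7) (s = Mul(-13, Pow(Mul(7, Rational(1, 12)), -1)) = Mul(-13, Pow(Rational(7, 12), -1)) = Mul(-13, Rational(12, 7)) = Rational(-156, 7) ≈ -22.286)
Function('J')(x) = Mul(Rational(-41, 16), x) (Function('J')(x) = Mul(Rational(1, 4), Add(x, Mul(Mul(5, x), Add(-1, Mul(Rational(1, 4), -5))))) = Mul(Rational(1, 4), Add(x, Mul(Mul(5, x), Add(-1, Rational(-5, 4))))) = Mul(Rational(1, 4), Add(x, Mul(Mul(5, x), Rational(-9, 4)))) = Mul(Rational(1, 4), Add(x, Mul(Rational(-45, 4), x))) = Mul(Rational(1, 4), Mul(Rational(-41, 4), x)) = Mul(Rational(-41, 16), x))
Mul(Mul(Function('J')(s), -99), -176) = Mul(Mul(Mul(Rational(-41, 16), Rational(-156, 7)), -99), -176) = Mul(Mul(Rational(1599, 28), -99), -176) = Mul(Rational(-158301, 28), -176) = Rational(6965244, 7)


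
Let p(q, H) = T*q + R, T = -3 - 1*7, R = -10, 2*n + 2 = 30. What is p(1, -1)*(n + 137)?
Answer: -3020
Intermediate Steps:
n = 14 (n = -1 + (1/2)*30 = -1 + 15 = 14)
T = -10 (T = -3 - 7 = -10)
p(q, H) = -10 - 10*q (p(q, H) = -10*q - 10 = -10 - 10*q)
p(1, -1)*(n + 137) = (-10 - 10*1)*(14 + 137) = (-10 - 10)*151 = -20*151 = -3020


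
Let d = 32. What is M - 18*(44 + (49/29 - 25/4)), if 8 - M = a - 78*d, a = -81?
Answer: 108755/58 ≈ 1875.1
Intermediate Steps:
M = 2585 (M = 8 - (-81 - 78*32) = 8 - (-81 - 2496) = 8 - 1*(-2577) = 8 + 2577 = 2585)
M - 18*(44 + (49/29 - 25/4)) = 2585 - 18*(44 + (49/29 - 25/4)) = 2585 - 18*(44 - 529/116) = 2585 - 18*4575/116 = 2585 - 1*41175/58 = 2585 - 41175/58 = 108755/58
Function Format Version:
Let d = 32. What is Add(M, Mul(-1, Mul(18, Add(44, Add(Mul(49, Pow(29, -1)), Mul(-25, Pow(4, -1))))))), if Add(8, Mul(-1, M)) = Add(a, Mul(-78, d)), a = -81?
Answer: Rational(108755, 58) ≈ 1875.1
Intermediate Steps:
M = 2585 (M = Add(8, Mul(-1, Add(-81, Mul(-78, 32)))) = Add(8, Mul(-1, Add(-81, -2496))) = Add(8, Mul(-1, -2577)) = Add(8, 2577) = 2585)
Add(M, Mul(-1, Mul(18, Add(44, Add(Mul(49, Pow(29, -1)), Mul(-25, Pow(4, -1))))))) = Add(2585, Mul(-1, Mul(18, Add(44, Add(Mul(49, Pow(29, -1)), Mul(-25, Pow(4, -1))))))) = Add(2585, Mul(-1, Mul(18, Add(44, Add(Mul(49, Rational(1, 29)), Mul(-25, Rational(1, 4))))))) = Add(2585, Mul(-1, Mul(18, Add(44, Add(Rational(49, 29), Rational(-25, 4)))))) = Add(2585, Mul(-1, Mul(18, Add(44, Rational(-529, 116))))) = Add(2585, Mul(-1, Mul(18, Rational(4575, 116)))) = Add(2585, Mul(-1, Rational(41175, 58))) = Add(2585, Rational(-41175, 58)) = Rational(108755, 58)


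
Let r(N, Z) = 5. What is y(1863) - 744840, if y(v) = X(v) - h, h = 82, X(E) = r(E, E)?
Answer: -744917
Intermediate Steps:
X(E) = 5
y(v) = -77 (y(v) = 5 - 1*82 = 5 - 82 = -77)
y(1863) - 744840 = -77 - 744840 = -744917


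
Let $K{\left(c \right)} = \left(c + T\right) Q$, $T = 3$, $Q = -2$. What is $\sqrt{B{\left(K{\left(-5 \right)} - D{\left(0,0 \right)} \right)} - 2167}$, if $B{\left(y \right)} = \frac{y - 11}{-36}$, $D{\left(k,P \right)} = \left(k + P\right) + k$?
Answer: $\frac{i \sqrt{78005}}{6} \approx 46.549 i$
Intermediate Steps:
$D{\left(k,P \right)} = P + 2 k$ ($D{\left(k,P \right)} = \left(P + k\right) + k = P + 2 k$)
$K{\left(c \right)} = -6 - 2 c$ ($K{\left(c \right)} = \left(c + 3\right) \left(-2\right) = \left(3 + c\right) \left(-2\right) = -6 - 2 c$)
$B{\left(y \right)} = \frac{11}{36} - \frac{y}{36}$ ($B{\left(y \right)} = \left(-11 + y\right) \left(- \frac{1}{36}\right) = \frac{11}{36} - \frac{y}{36}$)
$\sqrt{B{\left(K{\left(-5 \right)} - D{\left(0,0 \right)} \right)} - 2167} = \sqrt{\left(\frac{11}{36} - \frac{\left(-6 - -10\right) - \left(0 + 2 \cdot 0\right)}{36}\right) - 2167} = \sqrt{\left(\frac{11}{36} - \frac{\left(-6 + 10\right) - \left(0 + 0\right)}{36}\right) - 2167} = \sqrt{\left(\frac{11}{36} - \frac{4 - 0}{36}\right) - 2167} = \sqrt{\left(\frac{11}{36} - \frac{4 + 0}{36}\right) - 2167} = \sqrt{\left(\frac{11}{36} - \frac{1}{9}\right) - 2167} = \sqrt{\frac{7}{36} - 2167} = \sqrt{- \frac{78005}{36}} = \frac{i \sqrt{78005}}{6}$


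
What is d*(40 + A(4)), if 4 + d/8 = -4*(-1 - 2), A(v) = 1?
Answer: 2624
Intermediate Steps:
d = 64 (d = -32 + 8*(-4*(-1 - 2)) = -32 + 8*(-4*(-3)) = -32 + 8*12 = -32 + 96 = 64)
d*(40 + A(4)) = 64*(40 + 1) = 64*41 = 2624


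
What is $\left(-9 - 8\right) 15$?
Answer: $-255$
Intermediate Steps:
$\left(-9 - 8\right) 15 = \left(-17\right) 15 = -255$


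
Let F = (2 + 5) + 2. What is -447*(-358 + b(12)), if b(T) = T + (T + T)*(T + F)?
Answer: -70626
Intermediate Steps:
F = 9 (F = 7 + 2 = 9)
b(T) = T + 2*T*(9 + T) (b(T) = T + (T + T)*(T + 9) = T + (2*T)*(9 + T) = T + 2*T*(9 + T))
-447*(-358 + b(12)) = -447*(-358 + 12*(19 + 2*12)) = -447*(-358 + 12*(19 + 24)) = -447*(-358 + 12*43) = -447*(-358 + 516) = -447*158 = -70626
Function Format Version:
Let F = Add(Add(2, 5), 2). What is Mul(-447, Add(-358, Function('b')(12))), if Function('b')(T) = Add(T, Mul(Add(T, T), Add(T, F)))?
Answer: -70626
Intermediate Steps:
F = 9 (F = Add(7, 2) = 9)
Function('b')(T) = Add(T, Mul(2, T, Add(9, T))) (Function('b')(T) = Add(T, Mul(Add(T, T), Add(T, 9))) = Add(T, Mul(Mul(2, T), Add(9, T))) = Add(T, Mul(2, T, Add(9, T))))
Mul(-447, Add(-358, Function('b')(12))) = Mul(-447, Add(-358, Mul(12, Add(19, Mul(2, 12))))) = Mul(-447, Add(-358, Mul(12, Add(19, 24)))) = Mul(-447, Add(-358, Mul(12, 43))) = Mul(-447, Add(-358, 516)) = Mul(-447, 158) = -70626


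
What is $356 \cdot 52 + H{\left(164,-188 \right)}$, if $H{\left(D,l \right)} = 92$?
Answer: $18604$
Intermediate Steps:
$356 \cdot 52 + H{\left(164,-188 \right)} = 356 \cdot 52 + 92 = 18512 + 92 = 18604$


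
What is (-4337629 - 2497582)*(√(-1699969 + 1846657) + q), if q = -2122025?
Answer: 14504488622275 - 109363376*√573 ≈ 1.4502e+13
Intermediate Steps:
(-4337629 - 2497582)*(√(-1699969 + 1846657) + q) = (-4337629 - 2497582)*(√(-1699969 + 1846657) - 2122025) = -6835211*(√146688 - 2122025) = -6835211*(16*√573 - 2122025) = -6835211*(-2122025 + 16*√573) = 14504488622275 - 109363376*√573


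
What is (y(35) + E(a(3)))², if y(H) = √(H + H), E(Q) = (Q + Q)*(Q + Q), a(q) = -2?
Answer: (16 + √70)² ≈ 593.73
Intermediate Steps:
E(Q) = 4*Q² (E(Q) = (2*Q)*(2*Q) = 4*Q²)
y(H) = √2*√H (y(H) = √(2*H) = √2*√H)
(y(35) + E(a(3)))² = (√2*√35 + 4*(-2)²)² = (√70 + 4*4)² = (√70 + 16)² = (16 + √70)²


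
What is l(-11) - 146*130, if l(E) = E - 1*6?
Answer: -18997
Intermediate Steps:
l(E) = -6 + E (l(E) = E - 6 = -6 + E)
l(-11) - 146*130 = (-6 - 11) - 146*130 = -17 - 18980 = -18997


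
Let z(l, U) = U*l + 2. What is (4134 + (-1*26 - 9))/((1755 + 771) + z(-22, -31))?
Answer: 4099/3210 ≈ 1.2769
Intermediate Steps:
z(l, U) = 2 + U*l
(4134 + (-1*26 - 9))/((1755 + 771) + z(-22, -31)) = (4134 + (-1*26 - 9))/((1755 + 771) + (2 - 31*(-22))) = (4134 + (-26 - 9))/(2526 + (2 + 682)) = (4134 - 35)/(2526 + 684) = 4099/3210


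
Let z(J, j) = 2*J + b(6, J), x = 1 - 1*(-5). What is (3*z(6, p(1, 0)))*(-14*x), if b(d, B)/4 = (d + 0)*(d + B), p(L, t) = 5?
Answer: -75600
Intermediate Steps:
x = 6 (x = 1 + 5 = 6)
b(d, B) = 4*d*(B + d) (b(d, B) = 4*((d + 0)*(d + B)) = 4*(d*(B + d)) = 4*d*(B + d))
z(J, j) = 144 + 26*J (z(J, j) = 2*J + 4*6*(J + 6) = 2*J + 4*6*(6 + J) = 2*J + (144 + 24*J) = 144 + 26*J)
(3*z(6, p(1, 0)))*(-14*x) = (3*(144 + 26*6))*(-14*6) = (3*(144 + 156))*(-84) = (3*300)*(-84) = 900*(-84) = -75600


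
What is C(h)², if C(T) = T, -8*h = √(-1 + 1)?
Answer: 0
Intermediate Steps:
h = 0 (h = -√(-1 + 1)/8 = -√0/8 = -⅛*0 = 0)
C(h)² = 0² = 0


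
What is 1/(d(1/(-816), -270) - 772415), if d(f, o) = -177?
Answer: -1/772592 ≈ -1.2943e-6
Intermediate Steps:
1/(d(1/(-816), -270) - 772415) = 1/(-177 - 772415) = 1/(-772592) = -1/772592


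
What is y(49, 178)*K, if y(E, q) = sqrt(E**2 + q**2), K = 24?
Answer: 24*sqrt(34085) ≈ 4430.9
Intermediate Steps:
y(49, 178)*K = sqrt(49**2 + 178**2)*24 = sqrt(2401 + 31684)*24 = sqrt(34085)*24 = 24*sqrt(34085)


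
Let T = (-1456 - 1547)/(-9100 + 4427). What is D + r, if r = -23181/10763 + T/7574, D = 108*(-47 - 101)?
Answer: -869962165839651/54419729918 ≈ -15986.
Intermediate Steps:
T = 3003/4673 (T = -3003/(-4673) = -3003*(-1/4673) = 3003/4673 ≈ 0.64263)
D = -15984 (D = 108*(-148) = -15984)
r = -117202830339/54419729918 (r = -23181/10763 + (3003/4673)/7574 = -23181*1/10763 + (3003/4673)*(1/7574) = -23181/10763 + 429/5056186 = -117202830339/54419729918 ≈ -2.1537)
D + r = -15984 - 117202830339/54419729918 = -869962165839651/54419729918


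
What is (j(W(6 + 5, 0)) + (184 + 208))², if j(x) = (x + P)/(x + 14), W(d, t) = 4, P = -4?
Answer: 153664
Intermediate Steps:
j(x) = (-4 + x)/(14 + x) (j(x) = (x - 4)/(x + 14) = (-4 + x)/(14 + x))
(j(W(6 + 5, 0)) + (184 + 208))² = ((-4 + 4)/(14 + 4) + (184 + 208))² = (0/18 + 392)² = ((1/18)*0 + 392)² = (0 + 392)² = 392² = 153664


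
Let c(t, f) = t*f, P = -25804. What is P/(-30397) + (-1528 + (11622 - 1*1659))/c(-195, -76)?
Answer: 127762795/90096708 ≈ 1.4181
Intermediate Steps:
c(t, f) = f*t
P/(-30397) + (-1528 + (11622 - 1*1659))/c(-195, -76) = -25804/(-30397) + (-1528 + (11622 - 1*1659))/((-76*(-195))) = -25804*(-1/30397) + (-1528 + (11622 - 1659))/14820 = 25804/30397 + (-1528 + 9963)*(1/14820) = 25804/30397 + 8435*(1/14820) = 25804/30397 + 1687/2964 = 127762795/90096708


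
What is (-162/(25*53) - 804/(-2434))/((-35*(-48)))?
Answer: 1997/16125250 ≈ 0.00012384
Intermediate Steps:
(-162/(25*53) - 804/(-2434))/((-35*(-48))) = (-162/1325 - 804*(-1/2434))/1680 = (-162*1/1325 + 402/1217)*(1/1680) = (-162/1325 + 402/1217)*(1/1680) = (335496/1612525)*(1/1680) = 1997/16125250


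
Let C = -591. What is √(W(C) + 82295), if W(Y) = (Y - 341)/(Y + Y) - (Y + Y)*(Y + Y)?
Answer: I*√459244512543/591 ≈ 1146.7*I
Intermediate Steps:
W(Y) = -4*Y² + (-341 + Y)/(2*Y) (W(Y) = (-341 + Y)/((2*Y)) - 2*Y*2*Y = (-341 + Y)*(1/(2*Y)) - 4*Y² = (-341 + Y)/(2*Y) - 4*Y² = -4*Y² + (-341 + Y)/(2*Y))
√(W(C) + 82295) = √((½)*(-341 - 591 - 8*(-591)³)/(-591) + 82295) = √((½)*(-1/591)*(-341 - 591 - 8*(-206425071)) + 82295) = √((½)*(-1/591)*(-341 - 591 + 1651400568) + 82295) = √((½)*(-1/591)*1651399636 + 82295) = √(-825699818/591 + 82295) = √(-777063473/591) = I*√459244512543/591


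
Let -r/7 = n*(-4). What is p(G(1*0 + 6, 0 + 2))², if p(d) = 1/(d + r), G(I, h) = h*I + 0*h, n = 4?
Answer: 1/15376 ≈ 6.5036e-5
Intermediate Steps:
r = 112 (r = -28*(-4) = -7*(-16) = 112)
G(I, h) = I*h (G(I, h) = I*h + 0 = I*h)
p(d) = 1/(112 + d) (p(d) = 1/(d + 112) = 1/(112 + d))
p(G(1*0 + 6, 0 + 2))² = (1/(112 + (1*0 + 6)*(0 + 2)))² = (1/(112 + (0 + 6)*2))² = (1/(112 + 6*2))² = (1/(112 + 12))² = (1/124)² = 1/15376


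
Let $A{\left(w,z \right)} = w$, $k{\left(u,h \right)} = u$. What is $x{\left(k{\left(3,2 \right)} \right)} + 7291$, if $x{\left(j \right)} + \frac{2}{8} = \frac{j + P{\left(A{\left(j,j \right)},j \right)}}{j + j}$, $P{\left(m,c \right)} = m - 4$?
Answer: $\frac{87493}{12} \approx 7291.1$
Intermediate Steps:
$P{\left(m,c \right)} = -4 + m$
$x{\left(j \right)} = - \frac{1}{4} + \frac{-4 + 2 j}{2 j}$ ($x{\left(j \right)} = - \frac{1}{4} + \frac{j + \left(-4 + j\right)}{j + j} = - \frac{1}{4} + \frac{-4 + 2 j}{2 j}$)
$x{\left(k{\left(3,2 \right)} \right)} + 7291 = \left(\frac{3}{4} - \frac{2}{3}\right) + 7291 = \frac{1}{12} + 7291 = \frac{87493}{12}$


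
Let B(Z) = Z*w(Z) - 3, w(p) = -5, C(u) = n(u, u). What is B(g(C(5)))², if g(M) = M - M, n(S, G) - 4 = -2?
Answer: 9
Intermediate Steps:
n(S, G) = 2 (n(S, G) = 4 - 2 = 2)
C(u) = 2
g(M) = 0
B(Z) = -3 - 5*Z (B(Z) = Z*(-5) - 3 = -5*Z - 3 = -3 - 5*Z)
B(g(C(5)))² = (-3 - 5*0)² = (-3 + 0)² = (-3)² = 9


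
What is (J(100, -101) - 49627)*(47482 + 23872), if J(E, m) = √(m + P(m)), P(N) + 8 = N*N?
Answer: -3541084958 + 4138532*√3 ≈ -3.5339e+9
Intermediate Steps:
P(N) = -8 + N² (P(N) = -8 + N*N = -8 + N²)
J(E, m) = √(-8 + m + m²) (J(E, m) = √(m + (-8 + m²)) = √(-8 + m + m²))
(J(100, -101) - 49627)*(47482 + 23872) = (√(-8 - 101 + (-101)²) - 49627)*(47482 + 23872) = (√(-8 - 101 + 10201) - 49627)*71354 = (√10092 - 49627)*71354 = (58*√3 - 49627)*71354 = (-49627 + 58*√3)*71354 = -3541084958 + 4138532*√3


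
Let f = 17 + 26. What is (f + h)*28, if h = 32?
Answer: 2100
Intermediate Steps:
f = 43
(f + h)*28 = (43 + 32)*28 = 75*28 = 2100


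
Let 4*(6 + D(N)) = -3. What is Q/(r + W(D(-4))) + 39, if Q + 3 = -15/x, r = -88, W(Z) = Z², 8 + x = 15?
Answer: 185943/4753 ≈ 39.121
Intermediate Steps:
x = 7 (x = -8 + 15 = 7)
D(N) = -27/4 (D(N) = -6 + (¼)*(-3) = -6 - ¾ = -27/4)
Q = -36/7 (Q = -3 - 15/7 = -36/7 ≈ -5.1429)
Q/(r + W(D(-4))) + 39 = -36/(7*(-88 + (-27/4)²)) + 39 = -36/(7*(-88 + 729/16)) + 39 = -36/(7*(-679/16)) + 39 = -36/7*(-16/679) + 39 = 576/4753 + 39 = 185943/4753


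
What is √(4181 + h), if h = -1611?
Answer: √2570 ≈ 50.695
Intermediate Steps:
√(4181 + h) = √(4181 - 1611) = √2570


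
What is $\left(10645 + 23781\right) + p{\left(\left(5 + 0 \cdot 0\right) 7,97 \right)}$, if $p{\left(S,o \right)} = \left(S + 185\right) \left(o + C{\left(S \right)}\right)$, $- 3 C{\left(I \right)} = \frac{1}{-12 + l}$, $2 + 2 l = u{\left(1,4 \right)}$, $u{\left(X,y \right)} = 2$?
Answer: $\frac{501949}{9} \approx 55772.0$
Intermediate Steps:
$l = 0$ ($l = -1 + \frac{1}{2} \cdot 2 = -1 + 1 = 0$)
$C{\left(I \right)} = \frac{1}{36}$ ($C{\left(I \right)} = - \frac{1}{3 \left(-12 + 0\right)} = - \frac{1}{3 \left(-12\right)} = \left(- \frac{1}{3}\right) \left(- \frac{1}{12}\right) = \frac{1}{36}$)
$p{\left(S,o \right)} = \left(185 + S\right) \left(\frac{1}{36} + o\right)$ ($p{\left(S,o \right)} = \left(S + 185\right) \left(o + \frac{1}{36}\right) = \left(185 + S\right) \left(\frac{1}{36} + o\right)$)
$\left(10645 + 23781\right) + p{\left(\left(5 + 0 \cdot 0\right) 7,97 \right)} = \left(10645 + 23781\right) + \left(\frac{185}{36} + 185 \cdot 97 + \frac{\left(5 + 0 \cdot 0\right) 7}{36} + \left(5 + 0 \cdot 0\right) 7 \cdot 97\right) = 34426 + \left(\frac{185}{36} + 17945 + \frac{\left(5 + 0\right) 7}{36} + \left(5 + 0\right) 7 \cdot 97\right) = 34426 + \left(\frac{185}{36} + 17945 + \frac{5 \cdot 7}{36} + 5 \cdot 7 \cdot 97\right) = 34426 + \left(\frac{185}{36} + 17945 + \frac{1}{36} \cdot 35 + 35 \cdot 97\right) = 34426 + \left(\frac{185}{36} + 17945 + \frac{35}{36} + 3395\right) = 34426 + \frac{192115}{9} = \frac{501949}{9}$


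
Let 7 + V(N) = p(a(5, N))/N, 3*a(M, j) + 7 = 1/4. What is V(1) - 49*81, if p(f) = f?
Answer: -15913/4 ≈ -3978.3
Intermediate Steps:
a(M, j) = -9/4 (a(M, j) = -7/3 + (1/3)/4 = -7/3 + (1/3)*(1/4) = -7/3 + 1/12 = -9/4)
V(N) = -7 - 9/(4*N)
V(1) - 49*81 = (-7 - 9/4/1) - 49*81 = (-7 - 9/4*1) - 3969 = (-7 - 9/4) - 3969 = -37/4 - 3969 = -15913/4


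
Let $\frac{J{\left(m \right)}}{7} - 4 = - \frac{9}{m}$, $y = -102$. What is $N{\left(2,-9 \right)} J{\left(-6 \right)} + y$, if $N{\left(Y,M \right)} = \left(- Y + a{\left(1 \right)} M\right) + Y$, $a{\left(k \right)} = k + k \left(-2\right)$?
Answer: $\frac{489}{2} \approx 244.5$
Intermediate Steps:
$a{\left(k \right)} = - k$ ($a{\left(k \right)} = k - 2 k = - k$)
$N{\left(Y,M \right)} = - M$ ($N{\left(Y,M \right)} = \left(- Y + \left(-1\right) 1 M\right) + Y = \left(- Y - M\right) + Y = \left(- M - Y\right) + Y = - M$)
$J{\left(m \right)} = 28 - \frac{63}{m}$ ($J{\left(m \right)} = 28 + 7 \left(- \frac{9}{m}\right) = 28 - \frac{63}{m}$)
$N{\left(2,-9 \right)} J{\left(-6 \right)} + y = \left(-1\right) \left(-9\right) \left(28 - \frac{63}{-6}\right) - 102 = 9 \left(28 - - \frac{21}{2}\right) - 102 = 9 \left(28 + \frac{21}{2}\right) - 102 = 9 \cdot \frac{77}{2} - 102 = \frac{693}{2} - 102 = \frac{489}{2}$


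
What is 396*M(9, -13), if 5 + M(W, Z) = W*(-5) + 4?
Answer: -18216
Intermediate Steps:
M(W, Z) = -1 - 5*W (M(W, Z) = -5 + (W*(-5) + 4) = -5 + (-5*W + 4) = -5 + (4 - 5*W) = -1 - 5*W)
396*M(9, -13) = 396*(-1 - 5*9) = 396*(-1 - 45) = 396*(-46) = -18216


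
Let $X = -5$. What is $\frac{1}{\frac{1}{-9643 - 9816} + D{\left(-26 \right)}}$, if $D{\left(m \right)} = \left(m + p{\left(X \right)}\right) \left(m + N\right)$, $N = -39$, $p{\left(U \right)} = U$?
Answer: $\frac{19459}{39209884} \approx 0.00049628$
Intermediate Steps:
$D{\left(m \right)} = \left(-39 + m\right) \left(-5 + m\right)$ ($D{\left(m \right)} = \left(m - 5\right) \left(m - 39\right) = \left(-5 + m\right) \left(-39 + m\right) = \left(-39 + m\right) \left(-5 + m\right)$)
$\frac{1}{\frac{1}{-9643 - 9816} + D{\left(-26 \right)}} = \frac{1}{\frac{1}{-9643 - 9816} + \left(195 + \left(-26\right)^{2} - -1144\right)} = \frac{1}{\frac{1}{-19459} + \left(195 + 676 + 1144\right)} = \frac{1}{- \frac{1}{19459} + 2015} = \frac{1}{\frac{39209884}{19459}} = \frac{19459}{39209884}$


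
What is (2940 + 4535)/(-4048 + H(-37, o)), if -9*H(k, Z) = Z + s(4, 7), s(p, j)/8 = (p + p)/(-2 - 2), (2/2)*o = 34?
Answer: -299/162 ≈ -1.8457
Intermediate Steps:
o = 34
s(p, j) = -4*p (s(p, j) = 8*((p + p)/(-2 - 2)) = 8*((2*p)/(-4)) = 8*((2*p)*(-¼)) = 8*(-p/2) = -4*p)
H(k, Z) = 16/9 - Z/9 (H(k, Z) = -(Z - 4*4)/9 = -(Z - 16)/9 = -(-16 + Z)/9 = 16/9 - Z/9)
(2940 + 4535)/(-4048 + H(-37, o)) = (2940 + 4535)/(-4048 + (16/9 - ⅑*34)) = 7475/(-4048 + (16/9 - 34/9)) = 7475/(-4048 - 2) = 7475/(-4050) = 7475*(-1/4050) = -299/162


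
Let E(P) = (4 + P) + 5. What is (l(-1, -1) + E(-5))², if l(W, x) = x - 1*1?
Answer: 4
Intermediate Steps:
E(P) = 9 + P
l(W, x) = -1 + x (l(W, x) = x - 1 = -1 + x)
(l(-1, -1) + E(-5))² = ((-1 - 1) + (9 - 5))² = (-2 + 4)² = 2² = 4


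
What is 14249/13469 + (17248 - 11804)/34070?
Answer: 279394333/229444415 ≈ 1.2177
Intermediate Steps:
14249/13469 + (17248 - 11804)/34070 = 14249*(1/13469) + 5444*(1/34070) = 14249/13469 + 2722/17035 = 279394333/229444415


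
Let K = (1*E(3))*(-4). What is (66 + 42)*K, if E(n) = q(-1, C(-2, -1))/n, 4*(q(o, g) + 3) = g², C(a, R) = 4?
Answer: -144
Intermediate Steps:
q(o, g) = -3 + g²/4
E(n) = 1/n (E(n) = (-3 + (¼)*4²)/n = (-3 + (¼)*16)/n = (-3 + 4)/n = 1/n)
K = -4/3 (K = (1/3)*(-4) = (1*(⅓))*(-4) = (⅓)*(-4) = -4/3 ≈ -1.3333)
(66 + 42)*K = (66 + 42)*(-4/3) = 108*(-4/3) = -144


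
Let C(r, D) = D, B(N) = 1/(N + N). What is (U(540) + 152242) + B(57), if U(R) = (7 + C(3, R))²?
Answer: 51465415/114 ≈ 4.5145e+5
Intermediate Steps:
B(N) = 1/(2*N)
U(R) = (7 + R)²
(U(540) + 152242) + B(57) = ((7 + 540)² + 152242) + (½)/57 = (547² + 152242) + (½)*(1/57) = (299209 + 152242) + 1/114 = 451451 + 1/114 = 51465415/114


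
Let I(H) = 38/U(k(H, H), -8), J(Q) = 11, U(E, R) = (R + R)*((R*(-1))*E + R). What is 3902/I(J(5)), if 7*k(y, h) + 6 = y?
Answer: 499456/133 ≈ 3755.3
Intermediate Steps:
k(y, h) = -6/7 + y/7
U(E, R) = 2*R*(R - E*R) (U(E, R) = (2*R)*((-R)*E + R) = (2*R)*(-E*R + R) = (2*R)*(R - E*R) = 2*R*(R - E*R))
I(H) = 38/(1664/7 - 128*H/7) (I(H) = 38/((2*(-8)²*(1 - (-6/7 + H/7)))) = 38/((2*64*(1 + (6/7 - H/7)))) = 38/((2*64*(13/7 - H/7))) = 38/(1664/7 - 128*H/7))
3902/I(J(5)) = 3902/((-133/(-832 + 64*11))) = 3902/((-133/(-832 + 704))) = 3902/((-133/(-128))) = 3902/((-133*(-1/128))) = 3902/(133/128) = 3902*(128/133) = 499456/133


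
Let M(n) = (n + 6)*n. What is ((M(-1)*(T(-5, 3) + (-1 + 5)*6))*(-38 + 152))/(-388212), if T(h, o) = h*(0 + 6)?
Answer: -285/32351 ≈ -0.0088096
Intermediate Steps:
M(n) = n*(6 + n) (M(n) = (6 + n)*n = n*(6 + n))
T(h, o) = 6*h (T(h, o) = h*6 = 6*h)
((M(-1)*(T(-5, 3) + (-1 + 5)*6))*(-38 + 152))/(-388212) = (((-(6 - 1))*(6*(-5) + (-1 + 5)*6))*(-38 + 152))/(-388212) = (((-1*5)*(-30 + 4*6))*114)*(-1/388212) = (-5*(-30 + 24)*114)*(-1/388212) = (-5*(-6)*114)*(-1/388212) = (30*114)*(-1/388212) = 3420*(-1/388212) = -285/32351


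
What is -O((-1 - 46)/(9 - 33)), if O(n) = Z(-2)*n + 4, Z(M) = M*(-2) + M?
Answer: -95/12 ≈ -7.9167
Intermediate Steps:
Z(M) = -M (Z(M) = -2*M + M = -M)
O(n) = 4 + 2*n (O(n) = (-1*(-2))*n + 4 = 2*n + 4 = 4 + 2*n)
-O((-1 - 46)/(9 - 33)) = -(4 + 2*((-1 - 46)/(9 - 33))) = -(4 + 2*(-47/(-24))) = -(4 + 2*(-47*(-1/24))) = -(4 + 2*(47/24)) = -(4 + 47/12) = -1*95/12 = -95/12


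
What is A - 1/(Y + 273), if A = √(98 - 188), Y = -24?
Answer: -1/249 + 3*I*√10 ≈ -0.0040161 + 9.4868*I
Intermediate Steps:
A = 3*I*√10 (A = √(-90) = 3*I*√10 ≈ 9.4868*I)
A - 1/(Y + 273) = 3*I*√10 - 1/(-24 + 273) = 3*I*√10 - 1/249 = -1/249 + 3*I*√10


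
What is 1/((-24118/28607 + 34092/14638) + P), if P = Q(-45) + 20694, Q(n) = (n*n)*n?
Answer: -209374633/14746153661543 ≈ -1.4199e-5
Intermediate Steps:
Q(n) = n³ (Q(n) = n²*n = n³)
P = -70431 (P = (-45)³ + 20694 = -91125 + 20694 = -70431)
1/((-24118/28607 + 34092/14638) + P) = 1/((-24118/28607 + 34092/14638) - 70431) = 1/((-24118*1/28607 + 34092*(1/14638)) - 70431) = 1/((-24118/28607 + 17046/7319) - 70431) = 1/(311115280/209374633 - 70431) = 1/(-14746153661543/209374633) = -209374633/14746153661543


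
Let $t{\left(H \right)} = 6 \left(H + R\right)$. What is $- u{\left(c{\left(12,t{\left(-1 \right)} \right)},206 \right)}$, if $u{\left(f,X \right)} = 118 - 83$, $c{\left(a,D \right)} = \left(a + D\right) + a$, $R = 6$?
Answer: $-35$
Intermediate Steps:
$t{\left(H \right)} = 36 + 6 H$ ($t{\left(H \right)} = 6 \left(H + 6\right) = 6 \left(6 + H\right) = 36 + 6 H$)
$c{\left(a,D \right)} = D + 2 a$ ($c{\left(a,D \right)} = \left(D + a\right) + a = D + 2 a$)
$u{\left(f,X \right)} = 35$
$- u{\left(c{\left(12,t{\left(-1 \right)} \right)},206 \right)} = \left(-1\right) 35 = -35$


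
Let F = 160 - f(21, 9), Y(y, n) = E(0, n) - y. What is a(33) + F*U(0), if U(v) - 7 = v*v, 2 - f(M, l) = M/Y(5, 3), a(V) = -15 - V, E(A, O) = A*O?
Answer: 5143/5 ≈ 1028.6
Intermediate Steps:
Y(y, n) = -y (Y(y, n) = 0*n - y = 0 - y = -y)
f(M, l) = 2 + M/5 (f(M, l) = 2 - M/((-1*5)) = 2 - M/(-5) = 2 - M*(-1)/5 = 2 - (-1)*M/5 = 2 + M/5)
U(v) = 7 + v**2 (U(v) = 7 + v*v = 7 + v**2)
F = 769/5 (F = 160 - (2 + (1/5)*21) = 160 - (2 + 21/5) = 160 - 1*31/5 = 160 - 31/5 = 769/5 ≈ 153.80)
a(33) + F*U(0) = (-15 - 1*33) + 769*(7 + 0**2)/5 = (-15 - 33) + 769*(7 + 0)/5 = -48 + (769/5)*7 = -48 + 5383/5 = 5143/5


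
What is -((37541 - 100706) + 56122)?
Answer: 7043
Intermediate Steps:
-((37541 - 100706) + 56122) = -(-63165 + 56122) = -1*(-7043) = 7043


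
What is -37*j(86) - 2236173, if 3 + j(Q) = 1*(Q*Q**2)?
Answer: -25770134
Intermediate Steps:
j(Q) = -3 + Q**3 (j(Q) = -3 + 1*(Q*Q**2) = -3 + 1*Q**3 = -3 + Q**3)
-37*j(86) - 2236173 = -37*(-3 + 86**3) - 2236173 = -37*(-3 + 636056) - 2236173 = -37*636053 - 2236173 = -23533961 - 2236173 = -25770134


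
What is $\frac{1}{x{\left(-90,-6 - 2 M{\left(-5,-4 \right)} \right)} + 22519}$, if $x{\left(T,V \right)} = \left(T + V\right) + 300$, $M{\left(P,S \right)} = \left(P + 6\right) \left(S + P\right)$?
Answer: $\frac{1}{22741} \approx 4.3973 \cdot 10^{-5}$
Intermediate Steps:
$M{\left(P,S \right)} = \left(6 + P\right) \left(P + S\right)$
$x{\left(T,V \right)} = 300 + T + V$
$\frac{1}{x{\left(-90,-6 - 2 M{\left(-5,-4 \right)} \right)} + 22519} = \frac{1}{\left(300 - 90 - \left(6 + 2 \left(\left(-5\right)^{2} + 6 \left(-5\right) + 6 \left(-4\right) - -20\right)\right)\right) + 22519} = \frac{1}{\left(300 - 90 - \left(6 + 2 \left(25 - 30 - 24 + 20\right)\right)\right) + 22519} = \frac{1}{\left(300 - 90 - -12\right) + 22519} = \frac{1}{\left(300 - 90 + \left(-6 + 18\right)\right) + 22519} = \frac{1}{\left(300 - 90 + 12\right) + 22519} = \frac{1}{222 + 22519} = \frac{1}{22741}$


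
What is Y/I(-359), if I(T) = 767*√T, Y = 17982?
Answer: -17982*I*√359/275353 ≈ -1.2374*I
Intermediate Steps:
Y/I(-359) = 17982/((767*√(-359))) = 17982/((767*(I*√359))) = 17982/((767*I*√359)) = 17982*(-I*√359/275353) = -17982*I*√359/275353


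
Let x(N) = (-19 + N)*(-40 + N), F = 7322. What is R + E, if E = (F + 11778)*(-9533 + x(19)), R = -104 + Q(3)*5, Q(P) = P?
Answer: -182080389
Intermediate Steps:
x(N) = (-40 + N)*(-19 + N)
R = -89 (R = -104 + 3*5 = -104 + 15 = -89)
E = -182080300 (E = (7322 + 11778)*(-9533 + (760 + 19**2 - 59*19)) = 19100*(-9533 + (760 + 361 - 1121)) = 19100*(-9533 + 0) = 19100*(-9533) = -182080300)
R + E = -89 - 182080300 = -182080389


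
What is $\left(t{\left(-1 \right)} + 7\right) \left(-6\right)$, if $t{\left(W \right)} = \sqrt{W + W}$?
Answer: $-42 - 6 i \sqrt{2} \approx -42.0 - 8.4853 i$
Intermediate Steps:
$t{\left(W \right)} = \sqrt{2} \sqrt{W}$ ($t{\left(W \right)} = \sqrt{2 W} = \sqrt{2} \sqrt{W}$)
$\left(t{\left(-1 \right)} + 7\right) \left(-6\right) = \left(\sqrt{2} \sqrt{-1} + 7\right) \left(-6\right) = \left(\sqrt{2} i + 7\right) \left(-6\right) = \left(i \sqrt{2} + 7\right) \left(-6\right) = \left(7 + i \sqrt{2}\right) \left(-6\right) = -42 - 6 i \sqrt{2}$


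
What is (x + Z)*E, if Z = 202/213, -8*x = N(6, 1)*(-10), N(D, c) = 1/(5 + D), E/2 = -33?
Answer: -9953/142 ≈ -70.092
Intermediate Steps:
E = -66 (E = 2*(-33) = -66)
x = 5/44 (x = -(-10)/(8*(5 + 6)) = -(-10)/(8*11) = -(-10)/88 = -⅛*(-10/11) = 5/44 ≈ 0.11364)
Z = 202/213 (Z = 202*(1/213) = 202/213 ≈ 0.94836)
(x + Z)*E = (5/44 + 202/213)*(-66) = (9953/9372)*(-66) = -9953/142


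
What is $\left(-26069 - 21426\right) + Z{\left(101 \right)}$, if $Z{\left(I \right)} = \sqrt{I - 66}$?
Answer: $-47495 + \sqrt{35} \approx -47489.0$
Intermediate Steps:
$Z{\left(I \right)} = \sqrt{-66 + I}$
$\left(-26069 - 21426\right) + Z{\left(101 \right)} = \left(-26069 - 21426\right) + \sqrt{-66 + 101} = -47495 + \sqrt{35}$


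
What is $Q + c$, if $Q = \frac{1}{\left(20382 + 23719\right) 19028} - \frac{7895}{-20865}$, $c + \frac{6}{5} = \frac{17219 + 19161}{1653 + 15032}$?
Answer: $\frac{1118173055924987}{822920397197340} \approx 1.3588$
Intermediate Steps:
$c = \frac{16358}{16685}$ ($c = - \frac{6}{5} + \frac{17219 + 19161}{1653 + 15032} = - \frac{6}{5} + \frac{36380}{16685} = - \frac{6}{5} + 36380 \cdot \frac{1}{16685} = - \frac{6}{5} + \frac{7276}{3337} = \frac{16358}{16685} \approx 0.9804$)
$Q = \frac{1325023898585}{3501788924244}$ ($Q = \frac{1}{44101} \cdot \frac{1}{19028} - - \frac{1579}{4173} = \frac{1}{44101} \cdot \frac{1}{19028} + \frac{1579}{4173} = \frac{1}{839153828} + \frac{1579}{4173} = \frac{1325023898585}{3501788924244} \approx 0.37838$)
$Q + c = \frac{1325023898585}{3501788924244} + \frac{16358}{16685} = \frac{1118173055924987}{822920397197340}$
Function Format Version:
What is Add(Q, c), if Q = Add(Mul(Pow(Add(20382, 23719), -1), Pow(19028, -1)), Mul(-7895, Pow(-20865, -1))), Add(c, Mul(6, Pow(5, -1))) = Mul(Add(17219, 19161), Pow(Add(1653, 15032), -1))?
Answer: Rational(1118173055924987, 822920397197340) ≈ 1.3588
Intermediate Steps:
c = Rational(16358, 16685) (c = Add(Rational(-6, 5), Mul(Add(17219, 19161), Pow(Add(1653, 15032), -1))) = Add(Rational(-6, 5), Mul(36380, Pow(16685, -1))) = Add(Rational(-6, 5), Mul(36380, Rational(1, 16685))) = Add(Rational(-6, 5), Rational(7276, 3337)) = Rational(16358, 16685) ≈ 0.98040)
Q = Rational(1325023898585, 3501788924244) (Q = Add(Mul(Pow(44101, -1), Rational(1, 19028)), Mul(-7895, Rational(-1, 20865))) = Add(Mul(Rational(1, 44101), Rational(1, 19028)), Rational(1579, 4173)) = Add(Rational(1, 839153828), Rational(1579, 4173)) = Rational(1325023898585, 3501788924244) ≈ 0.37838)
Add(Q, c) = Add(Rational(1325023898585, 3501788924244), Rational(16358, 16685)) = Rational(1118173055924987, 822920397197340)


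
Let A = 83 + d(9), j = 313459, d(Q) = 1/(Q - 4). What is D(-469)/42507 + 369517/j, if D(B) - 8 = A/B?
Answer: 36838803725951/31245253016985 ≈ 1.1790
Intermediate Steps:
d(Q) = 1/(-4 + Q)
A = 416/5 (A = 83 + 1/(-4 + 9) = 83 + 1/5 = 416/5 ≈ 83.200)
D(B) = 8 + 416/(5*B)
D(-469)/42507 + 369517/j = (8 + (416/5)/(-469))/42507 + 369517/313459 = (8 + (416/5)*(-1/469))*(1/42507) + 369517*(1/313459) = (8 - 416/2345)*(1/42507) + 369517/313459 = (18344/2345)*(1/42507) + 369517/313459 = 18344/99678915 + 369517/313459 = 36838803725951/31245253016985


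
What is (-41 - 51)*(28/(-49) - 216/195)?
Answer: 70288/455 ≈ 154.48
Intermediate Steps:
(-41 - 51)*(28/(-49) - 216/195) = -92*(28*(-1/49) - 216*1/195) = -92*(-4/7 - 72/65) = -92*(-764/455) = 70288/455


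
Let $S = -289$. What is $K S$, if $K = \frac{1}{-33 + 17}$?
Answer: $\frac{289}{16} \approx 18.063$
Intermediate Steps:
$K = - \frac{1}{16}$ ($K = \frac{1}{-16} = - \frac{1}{16} \approx -0.0625$)
$K S = \left(- \frac{1}{16}\right) \left(-289\right) = \frac{289}{16}$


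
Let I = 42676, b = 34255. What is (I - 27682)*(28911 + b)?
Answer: 947111004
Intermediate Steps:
(I - 27682)*(28911 + b) = (42676 - 27682)*(28911 + 34255) = 14994*63166 = 947111004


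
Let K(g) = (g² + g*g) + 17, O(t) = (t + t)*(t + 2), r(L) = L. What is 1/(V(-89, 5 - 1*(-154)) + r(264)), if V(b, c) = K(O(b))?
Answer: 1/479632673 ≈ 2.0849e-9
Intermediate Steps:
O(t) = 2*t*(2 + t) (O(t) = (2*t)*(2 + t) = 2*t*(2 + t))
K(g) = 17 + 2*g² (K(g) = (g² + g²) + 17 = 2*g² + 17 = 17 + 2*g²)
V(b, c) = 17 + 8*b²*(2 + b)² (V(b, c) = 17 + 2*(2*b*(2 + b))² = 17 + 2*(4*b²*(2 + b)²) = 17 + 8*b²*(2 + b)²)
1/(V(-89, 5 - 1*(-154)) + r(264)) = 1/((17 + 8*(-89)²*(2 - 89)²) + 264) = 1/((17 + 8*7921*(-87)²) + 264) = 1/((17 + 8*7921*7569) + 264) = 1/((17 + 479632392) + 264) = 1/(479632409 + 264) = 1/479632673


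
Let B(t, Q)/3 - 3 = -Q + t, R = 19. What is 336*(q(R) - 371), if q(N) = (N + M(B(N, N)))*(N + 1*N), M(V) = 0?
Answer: 117936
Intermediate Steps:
B(t, Q) = 9 - 3*Q + 3*t (B(t, Q) = 9 + 3*(-Q + t) = 9 + 3*(t - Q) = 9 + (-3*Q + 3*t) = 9 - 3*Q + 3*t)
q(N) = 2*N² (q(N) = (N + 0)*(N + 1*N) = N*(N + N) = N*(2*N) = 2*N²)
336*(q(R) - 371) = 336*(2*19² - 371) = 336*(2*361 - 371) = 336*(722 - 371) = 336*351 = 117936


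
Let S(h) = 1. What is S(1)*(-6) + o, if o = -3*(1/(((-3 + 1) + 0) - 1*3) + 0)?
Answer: -27/5 ≈ -5.4000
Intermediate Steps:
o = 3/5 (o = -3*(1/((-2 + 0) - 3) + 0) = -3*(1/(-2 - 3) + 0) = -3*(1/(-5) + 0) = -3*(-1/5 + 0) = -3*(-1/5) = 3/5 ≈ 0.60000)
S(1)*(-6) + o = 1*(-6) + 3/5 = -6 + 3/5 = -27/5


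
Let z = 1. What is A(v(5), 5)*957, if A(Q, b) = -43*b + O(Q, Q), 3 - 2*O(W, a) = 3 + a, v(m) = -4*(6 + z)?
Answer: -192357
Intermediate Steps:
v(m) = -28 (v(m) = -4*(6 + 1) = -4*7 = -28)
O(W, a) = -a/2 (O(W, a) = 3/2 - (3 + a)/2 = 3/2 + (-3/2 - a/2) = -a/2)
A(Q, b) = -43*b - Q/2
A(v(5), 5)*957 = (-43*5 - ½*(-28))*957 = (-215 + 14)*957 = -201*957 = -192357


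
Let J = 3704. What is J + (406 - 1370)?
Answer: 2740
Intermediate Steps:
J + (406 - 1370) = 3704 + (406 - 1370) = 3704 - 964 = 2740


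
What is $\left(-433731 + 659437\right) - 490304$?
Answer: $-264598$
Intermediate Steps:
$\left(-433731 + 659437\right) - 490304 = 225706 - 490304 = -264598$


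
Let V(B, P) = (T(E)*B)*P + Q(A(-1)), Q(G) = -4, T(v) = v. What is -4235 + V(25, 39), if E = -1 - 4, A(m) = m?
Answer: -9114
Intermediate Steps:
E = -5
V(B, P) = -4 - 5*B*P (V(B, P) = (-5*B)*P - 4 = -5*B*P - 4 = -4 - 5*B*P)
-4235 + V(25, 39) = -4235 + (-4 - 5*25*39) = -4235 + (-4 - 4875) = -4235 - 4879 = -9114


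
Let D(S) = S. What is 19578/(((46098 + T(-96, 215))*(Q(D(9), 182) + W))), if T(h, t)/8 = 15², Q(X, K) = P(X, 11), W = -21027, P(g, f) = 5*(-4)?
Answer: -251/12924477 ≈ -1.9421e-5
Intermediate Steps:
P(g, f) = -20
Q(X, K) = -20
T(h, t) = 1800 (T(h, t) = 8*15² = 8*225 = 1800)
19578/(((46098 + T(-96, 215))*(Q(D(9), 182) + W))) = 19578/(((46098 + 1800)*(-20 - 21027))) = 19578/((47898*(-21047))) = 19578/(-1008109206) = 19578*(-1/1008109206) = -251/12924477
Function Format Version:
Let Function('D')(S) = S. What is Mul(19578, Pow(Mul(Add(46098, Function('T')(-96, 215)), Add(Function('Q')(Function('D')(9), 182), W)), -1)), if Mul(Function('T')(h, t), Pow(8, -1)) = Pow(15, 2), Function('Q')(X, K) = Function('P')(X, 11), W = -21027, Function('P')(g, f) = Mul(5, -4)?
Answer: Rational(-251, 12924477) ≈ -1.9421e-5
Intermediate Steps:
Function('P')(g, f) = -20
Function('Q')(X, K) = -20
Function('T')(h, t) = 1800 (Function('T')(h, t) = Mul(8, Pow(15, 2)) = Mul(8, 225) = 1800)
Mul(19578, Pow(Mul(Add(46098, Function('T')(-96, 215)), Add(Function('Q')(Function('D')(9), 182), W)), -1)) = Mul(19578, Pow(Mul(Add(46098, 1800), Add(-20, -21027)), -1)) = Mul(19578, Pow(Mul(47898, -21047), -1)) = Mul(19578, Pow(-1008109206, -1)) = Mul(19578, Rational(-1, 1008109206)) = Rational(-251, 12924477)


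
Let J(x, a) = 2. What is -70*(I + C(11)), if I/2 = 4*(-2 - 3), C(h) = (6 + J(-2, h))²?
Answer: -1680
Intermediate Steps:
C(h) = 64 (C(h) = (6 + 2)² = 8² = 64)
I = -40 (I = 2*(4*(-2 - 3)) = 2*(4*(-5)) = 2*(-20) = -40)
-70*(I + C(11)) = -70*(-40 + 64) = -70*24 = -1680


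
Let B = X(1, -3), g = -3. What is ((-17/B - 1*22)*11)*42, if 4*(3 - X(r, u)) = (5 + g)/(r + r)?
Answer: -13020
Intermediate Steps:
X(r, u) = 3 - 1/(4*r) (X(r, u) = 3 - (5 - 3)/(4*(r + r)) = 3 - 1/(2*(2*r)) = 3 - 1/(2*r)/2 = 3 - 1/(4*r))
B = 11/4 (B = 3 - 1/4/1 = 3 - 1/4*1 = 3 - 1/4 = 11/4 ≈ 2.7500)
((-17/B - 1*22)*11)*42 = ((-17/11/4 - 1*22)*11)*42 = ((-17*4/11 - 22)*11)*42 = ((-68/11 - 22)*11)*42 = -310/11*11*42 = -310*42 = -13020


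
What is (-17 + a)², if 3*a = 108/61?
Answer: 1002001/3721 ≈ 269.28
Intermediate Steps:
a = 36/61 (a = (108/61)/3 = (108*(1/61))/3 = (⅓)*(108/61) = 36/61 ≈ 0.59016)
(-17 + a)² = (-17 + 36/61)² = (-1001/61)² = 1002001/3721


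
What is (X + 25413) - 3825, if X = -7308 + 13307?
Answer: 27587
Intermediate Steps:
X = 5999
(X + 25413) - 3825 = (5999 + 25413) - 3825 = 31412 - 3825 = 27587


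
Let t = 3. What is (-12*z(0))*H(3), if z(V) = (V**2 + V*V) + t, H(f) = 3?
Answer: -108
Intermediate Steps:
z(V) = 3 + 2*V**2 (z(V) = (V**2 + V*V) + 3 = (V**2 + V**2) + 3 = 2*V**2 + 3 = 3 + 2*V**2)
(-12*z(0))*H(3) = -12*(3 + 2*0**2)*3 = -12*(3 + 2*0)*3 = -12*(3 + 0)*3 = -12*3*3 = -36*3 = -108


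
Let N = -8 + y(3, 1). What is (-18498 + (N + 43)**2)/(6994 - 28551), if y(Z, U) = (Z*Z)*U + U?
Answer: 16473/21557 ≈ 0.76416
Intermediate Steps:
y(Z, U) = U + U*Z**2 (y(Z, U) = Z**2*U + U = U*Z**2 + U = U + U*Z**2)
N = 2 (N = -8 + 1*(1 + 3**2) = -8 + 1*(1 + 9) = -8 + 1*10 = -8 + 10 = 2)
(-18498 + (N + 43)**2)/(6994 - 28551) = (-18498 + (2 + 43)**2)/(6994 - 28551) = (-18498 + 45**2)/(-21557) = (-18498 + 2025)*(-1/21557) = -16473*(-1/21557) = 16473/21557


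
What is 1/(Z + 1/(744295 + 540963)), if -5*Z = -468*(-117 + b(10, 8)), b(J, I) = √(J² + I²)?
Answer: -90450786251712094/978677507172306140789 - 1546167286463904*√41/978677507172306140789 ≈ -0.00010254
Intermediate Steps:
b(J, I) = √(I² + J²)
Z = -54756/5 + 936*√41/5 (Z = -(-468)*(-117 + √(8² + 10²))/5 = -(-468)*(-117 + √(64 + 100))/5 = -(-468)*(-117 + √164)/5 = -(-468)*(-117 + 2*√41)/5 = -(54756 - 936*√41)/5 = -54756/5 + 936*√41/5 ≈ -9752.5)
1/(Z + 1/(744295 + 540963)) = 1/((-54756/5 + 936*√41/5) + 1/(744295 + 540963)) = 1/((-54756/5 + 936*√41/5) + 1/1285258) = 1/(-70375587043/6426290 + 936*√41/5)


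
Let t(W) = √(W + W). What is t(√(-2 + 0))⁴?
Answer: -8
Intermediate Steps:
t(W) = √2*√W (t(W) = √(2*W) = √2*√W)
t(√(-2 + 0))⁴ = (√2*√(√(-2 + 0)))⁴ = (√2*√(√(-2)))⁴ = (√2*√(I*√2))⁴ = (√2*(2^(¼)*√I))⁴ = (2^(¾)*√I)⁴ = -8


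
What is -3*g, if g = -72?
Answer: 216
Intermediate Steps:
-3*g = -3*(-72) = 216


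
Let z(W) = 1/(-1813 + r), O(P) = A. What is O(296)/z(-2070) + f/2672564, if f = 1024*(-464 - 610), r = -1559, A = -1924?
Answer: 4334716798704/668141 ≈ 6.4877e+6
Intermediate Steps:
f = -1099776 (f = 1024*(-1074) = -1099776)
O(P) = -1924
z(W) = -1/3372 (z(W) = 1/(-1813 - 1559) = 1/(-3372) = -1/3372)
O(296)/z(-2070) + f/2672564 = -1924/(-1/3372) - 1099776/2672564 = -1924*(-3372) - 1099776*1/2672564 = 6487728 - 274944/668141 = 4334716798704/668141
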